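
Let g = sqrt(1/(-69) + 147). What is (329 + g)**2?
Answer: (22701 + sqrt(699798))**2/4761 ≈ 1.1637e+5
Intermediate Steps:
g = sqrt(699798)/69 (g = sqrt(-1/69 + 147) = sqrt(10142/69) = sqrt(699798)/69 ≈ 12.124)
(329 + g)**2 = (329 + sqrt(699798)/69)**2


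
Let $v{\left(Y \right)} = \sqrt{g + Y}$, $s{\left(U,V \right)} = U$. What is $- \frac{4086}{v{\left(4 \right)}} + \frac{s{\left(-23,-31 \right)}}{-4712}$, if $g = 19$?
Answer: $\frac{23}{4712} - \frac{4086 \sqrt{23}}{23} \approx -851.99$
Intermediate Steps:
$v{\left(Y \right)} = \sqrt{19 + Y}$
$- \frac{4086}{v{\left(4 \right)}} + \frac{s{\left(-23,-31 \right)}}{-4712} = - \frac{4086}{\sqrt{19 + 4}} - \frac{23}{-4712} = - \frac{4086}{\sqrt{23}} - - \frac{23}{4712} = - 4086 \frac{\sqrt{23}}{23} + \frac{23}{4712} = - \frac{4086 \sqrt{23}}{23} + \frac{23}{4712} = \frac{23}{4712} - \frac{4086 \sqrt{23}}{23}$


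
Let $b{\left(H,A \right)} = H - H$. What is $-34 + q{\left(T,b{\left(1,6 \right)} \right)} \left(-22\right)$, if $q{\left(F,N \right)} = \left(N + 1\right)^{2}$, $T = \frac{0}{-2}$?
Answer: $-56$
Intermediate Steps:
$b{\left(H,A \right)} = 0$
$T = 0$ ($T = 0 \left(- \frac{1}{2}\right) = 0$)
$q{\left(F,N \right)} = \left(1 + N\right)^{2}$
$-34 + q{\left(T,b{\left(1,6 \right)} \right)} \left(-22\right) = -34 + \left(1 + 0\right)^{2} \left(-22\right) = -34 + 1^{2} \left(-22\right) = -34 + 1 \left(-22\right) = -34 - 22 = -56$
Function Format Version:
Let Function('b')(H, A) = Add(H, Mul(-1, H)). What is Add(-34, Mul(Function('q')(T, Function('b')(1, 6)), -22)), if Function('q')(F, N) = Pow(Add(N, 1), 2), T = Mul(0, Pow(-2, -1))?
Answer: -56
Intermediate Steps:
Function('b')(H, A) = 0
T = 0 (T = Mul(0, Rational(-1, 2)) = 0)
Function('q')(F, N) = Pow(Add(1, N), 2)
Add(-34, Mul(Function('q')(T, Function('b')(1, 6)), -22)) = Add(-34, Mul(Pow(Add(1, 0), 2), -22)) = Add(-34, Mul(Pow(1, 2), -22)) = Add(-34, Mul(1, -22)) = Add(-34, -22) = -56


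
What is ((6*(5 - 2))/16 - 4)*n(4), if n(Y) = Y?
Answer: -23/2 ≈ -11.500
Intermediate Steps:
((6*(5 - 2))/16 - 4)*n(4) = ((6*(5 - 2))/16 - 4)*4 = ((6*3)*(1/16) - 4)*4 = (18*(1/16) - 4)*4 = (9/8 - 4)*4 = -23/8*4 = -23/2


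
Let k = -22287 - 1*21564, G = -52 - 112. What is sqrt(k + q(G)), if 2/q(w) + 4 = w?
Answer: I*sqrt(77353185)/42 ≈ 209.41*I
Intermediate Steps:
G = -164
k = -43851 (k = -22287 - 21564 = -43851)
q(w) = 2/(-4 + w)
sqrt(k + q(G)) = sqrt(-43851 + 2/(-4 - 164)) = sqrt(-43851 + 2/(-168)) = sqrt(-43851 + 2*(-1/168)) = sqrt(-43851 - 1/84) = sqrt(-3683485/84) = I*sqrt(77353185)/42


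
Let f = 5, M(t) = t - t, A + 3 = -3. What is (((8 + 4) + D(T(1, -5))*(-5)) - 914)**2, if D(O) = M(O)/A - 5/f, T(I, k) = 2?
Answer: 804609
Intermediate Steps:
A = -6 (A = -3 - 3 = -6)
M(t) = 0
D(O) = -1 (D(O) = 0/(-6) - 5/5 = 0*(-1/6) - 5*1/5 = 0 - 1 = -1)
(((8 + 4) + D(T(1, -5))*(-5)) - 914)**2 = (((8 + 4) - 1*(-5)) - 914)**2 = ((12 + 5) - 914)**2 = (17 - 914)**2 = (-897)**2 = 804609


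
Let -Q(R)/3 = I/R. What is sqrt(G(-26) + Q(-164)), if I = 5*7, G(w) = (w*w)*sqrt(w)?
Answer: sqrt(4305 + 4545424*I*sqrt(26))/82 ≈ 41.519 + 41.511*I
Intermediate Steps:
G(w) = w**(5/2) (G(w) = w**2*sqrt(w) = w**(5/2))
I = 35
Q(R) = -105/R
sqrt(G(-26) + Q(-164)) = sqrt((-26)**(5/2) - 105/(-164)) = sqrt(676*I*sqrt(26) - 105*(-1/164)) = sqrt(676*I*sqrt(26) + 105/164) = sqrt(105/164 + 676*I*sqrt(26))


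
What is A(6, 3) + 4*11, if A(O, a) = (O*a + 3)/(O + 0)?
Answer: 95/2 ≈ 47.500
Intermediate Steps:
A(O, a) = (3 + O*a)/O
A(6, 3) + 4*11 = (3 + 3/6) + 4*11 = (3 + 3*(⅙)) + 44 = (3 + ½) + 44 = 7/2 + 44 = 95/2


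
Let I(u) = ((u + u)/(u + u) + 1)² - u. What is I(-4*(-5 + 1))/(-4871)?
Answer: 12/4871 ≈ 0.0024636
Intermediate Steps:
I(u) = 4 - u (I(u) = ((2*u)/((2*u)) + 1)² - u = ((2*u)*(1/(2*u)) + 1)² - u = (1 + 1)² - u = 2² - u = 4 - u)
I(-4*(-5 + 1))/(-4871) = (4 - (-4)*(-5 + 1))/(-4871) = (4 - (-4)*(-4))*(-1/4871) = (4 - 1*16)*(-1/4871) = (4 - 16)*(-1/4871) = -12*(-1/4871) = 12/4871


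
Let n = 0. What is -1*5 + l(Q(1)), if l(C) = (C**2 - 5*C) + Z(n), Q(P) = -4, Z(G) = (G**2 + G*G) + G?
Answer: 31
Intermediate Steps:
Z(G) = G + 2*G**2 (Z(G) = (G**2 + G**2) + G = 2*G**2 + G = G + 2*G**2)
l(C) = C**2 - 5*C (l(C) = (C**2 - 5*C) + 0*(1 + 2*0) = (C**2 - 5*C) + 0*(1 + 0) = (C**2 - 5*C) + 0*1 = (C**2 - 5*C) + 0 = C**2 - 5*C)
-1*5 + l(Q(1)) = -1*5 - 4*(-5 - 4) = -5 - 4*(-9) = -5 + 36 = 31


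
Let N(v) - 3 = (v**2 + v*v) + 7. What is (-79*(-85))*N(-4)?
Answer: 282030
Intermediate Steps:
N(v) = 10 + 2*v**2 (N(v) = 3 + ((v**2 + v*v) + 7) = 3 + ((v**2 + v**2) + 7) = 3 + (2*v**2 + 7) = 3 + (7 + 2*v**2) = 10 + 2*v**2)
(-79*(-85))*N(-4) = (-79*(-85))*(10 + 2*(-4)**2) = 6715*(10 + 2*16) = 6715*(10 + 32) = 6715*42 = 282030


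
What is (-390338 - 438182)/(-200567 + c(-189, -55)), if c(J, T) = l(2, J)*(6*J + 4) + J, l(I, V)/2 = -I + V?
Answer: -103565/28863 ≈ -3.5882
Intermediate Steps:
l(I, V) = -2*I + 2*V (l(I, V) = 2*(-I + V) = 2*(V - I) = -2*I + 2*V)
c(J, T) = J + (-4 + 2*J)*(4 + 6*J) (c(J, T) = (-2*2 + 2*J)*(6*J + 4) + J = (-4 + 2*J)*(4 + 6*J) + J = J + (-4 + 2*J)*(4 + 6*J))
(-390338 - 438182)/(-200567 + c(-189, -55)) = (-390338 - 438182)/(-200567 + (-16 - 15*(-189) + 12*(-189)²)) = -828520/(-200567 + (-16 + 2835 + 12*35721)) = -828520/(-200567 + (-16 + 2835 + 428652)) = -828520/(-200567 + 431471) = -828520/230904 = -828520*1/230904 = -103565/28863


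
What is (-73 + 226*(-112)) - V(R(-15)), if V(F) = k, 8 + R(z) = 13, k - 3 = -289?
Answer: -25099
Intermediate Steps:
k = -286 (k = 3 - 289 = -286)
R(z) = 5 (R(z) = -8 + 13 = 5)
V(F) = -286
(-73 + 226*(-112)) - V(R(-15)) = (-73 + 226*(-112)) - 1*(-286) = (-73 - 25312) + 286 = -25385 + 286 = -25099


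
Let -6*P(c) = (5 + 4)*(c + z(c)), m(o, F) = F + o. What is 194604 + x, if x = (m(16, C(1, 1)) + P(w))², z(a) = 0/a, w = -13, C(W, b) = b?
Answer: 783745/4 ≈ 1.9594e+5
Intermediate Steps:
z(a) = 0
P(c) = -3*c/2 (P(c) = -(5 + 4)*(c + 0)/6 = -3*c/2)
x = 5329/4 (x = ((1 + 16) - 3/2*(-13))² = (17 + 39/2)² = (73/2)² = 5329/4 ≈ 1332.3)
194604 + x = 194604 + 5329/4 = 783745/4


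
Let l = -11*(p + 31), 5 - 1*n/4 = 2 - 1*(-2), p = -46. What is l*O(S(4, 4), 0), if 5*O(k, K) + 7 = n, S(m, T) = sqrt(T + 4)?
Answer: -99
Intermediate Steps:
S(m, T) = sqrt(4 + T)
n = 4 (n = 20 - 4*(2 - 1*(-2)) = 20 - 4*(2 + 2) = 20 - 4*4 = 20 - 16 = 4)
O(k, K) = -3/5 (O(k, K) = -7/5 + (1/5)*4 = -7/5 + 4/5 = -3/5)
l = 165 (l = -11*(-46 + 31) = -11*(-15) = 165)
l*O(S(4, 4), 0) = 165*(-3/5) = -99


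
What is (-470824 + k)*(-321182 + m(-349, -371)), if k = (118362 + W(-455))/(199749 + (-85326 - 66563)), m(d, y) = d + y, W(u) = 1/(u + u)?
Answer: 471482999047132133/3110900 ≈ 1.5156e+11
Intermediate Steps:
W(u) = 1/(2*u)
k = 107709419/43552600 (k = (118362 + (½)/(-455))/(199749 + (-85326 - 66563)) = (118362 + (½)*(-1/455))/(199749 - 151889) = (118362 - 1/910)/47860 = (107709419/910)*(1/47860) = 107709419/43552600 ≈ 2.4731)
(-470824 + k)*(-321182 + m(-349, -371)) = (-470824 + 107709419/43552600)*(-321182 + (-349 - 371)) = -20505501632981*(-321182 - 720)/43552600 = -20505501632981/43552600*(-321902) = 471482999047132133/3110900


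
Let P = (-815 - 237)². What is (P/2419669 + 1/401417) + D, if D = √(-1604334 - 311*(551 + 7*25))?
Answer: 444252219237/971296270973 + 2*I*√457530 ≈ 0.45738 + 1352.8*I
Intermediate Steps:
D = 2*I*√457530 (D = √(-1604334 - 311*(551 + 175)) = √(-1604334 - 311*726) = √(-1604334 - 225786) = √(-1830120) = 2*I*√457530 ≈ 1352.8*I)
P = 1106704 (P = (-1052)² = 1106704)
(P/2419669 + 1/401417) + D = (1106704/2419669 + 1/401417) + 2*I*√457530 = 444252219237/971296270973 + 2*I*√457530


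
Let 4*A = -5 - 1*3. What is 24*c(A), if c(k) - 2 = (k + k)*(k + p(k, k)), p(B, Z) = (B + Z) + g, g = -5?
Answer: 1104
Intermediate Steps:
A = -2 (A = (-5 - 1*3)/4 = (-5 - 3)/4 = (1/4)*(-8) = -2)
p(B, Z) = -5 + B + Z (p(B, Z) = (B + Z) - 5 = -5 + B + Z)
c(k) = 2 + 2*k*(-5 + 3*k) (c(k) = 2 + (k + k)*(k + (-5 + k + k)) = 2 + (2*k)*(k + (-5 + 2*k)) = 2 + (2*k)*(-5 + 3*k) = 2 + 2*k*(-5 + 3*k))
24*c(A) = 24*(2 - 10*(-2) + 6*(-2)**2) = 24*(2 + 20 + 6*4) = 24*(2 + 20 + 24) = 24*46 = 1104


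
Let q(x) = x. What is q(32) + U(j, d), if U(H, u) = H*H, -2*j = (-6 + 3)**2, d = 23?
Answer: 209/4 ≈ 52.250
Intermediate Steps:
j = -9/2 (j = -(-6 + 3)**2/2 = -1/2*(-3)**2 = -1/2*9 = -9/2 ≈ -4.5000)
U(H, u) = H**2
q(32) + U(j, d) = 32 + (-9/2)**2 = 32 + 81/4 = 209/4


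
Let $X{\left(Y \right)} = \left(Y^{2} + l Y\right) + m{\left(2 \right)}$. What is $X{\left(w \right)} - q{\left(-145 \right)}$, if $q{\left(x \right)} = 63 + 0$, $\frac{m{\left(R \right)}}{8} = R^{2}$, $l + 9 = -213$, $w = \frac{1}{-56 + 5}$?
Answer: $- \frac{69308}{2601} \approx -26.647$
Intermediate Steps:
$w = - \frac{1}{51}$ ($w = \frac{1}{-51} = - \frac{1}{51} \approx -0.019608$)
$l = -222$ ($l = -9 - 213 = -222$)
$m{\left(R \right)} = 8 R^{2}$
$q{\left(x \right)} = 63$
$X{\left(Y \right)} = 32 + Y^{2} - 222 Y$ ($X{\left(Y \right)} = \left(Y^{2} - 222 Y\right) + 8 \cdot 2^{2} = \left(Y^{2} - 222 Y\right) + 8 \cdot 4 = \left(Y^{2} - 222 Y\right) + 32 = 32 + Y^{2} - 222 Y$)
$X{\left(w \right)} - q{\left(-145 \right)} = \left(32 + \left(- \frac{1}{51}\right)^{2} - - \frac{74}{17}\right) - 63 = \left(32 + \frac{1}{2601} + \frac{74}{17}\right) - 63 = \frac{94555}{2601} - 63 = - \frac{69308}{2601}$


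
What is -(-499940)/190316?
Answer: 17855/6797 ≈ 2.6269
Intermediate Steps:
-(-499940)/190316 = -1*(-17855/6797) = 17855/6797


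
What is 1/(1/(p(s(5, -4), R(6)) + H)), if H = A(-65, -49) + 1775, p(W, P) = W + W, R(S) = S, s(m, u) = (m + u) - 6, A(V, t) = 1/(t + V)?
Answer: 201209/114 ≈ 1765.0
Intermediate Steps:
A(V, t) = 1/(V + t)
s(m, u) = -6 + m + u
p(W, P) = 2*W
H = 202349/114 (H = 1/(-65 - 49) + 1775 = 1/(-114) + 1775 = -1/114 + 1775 = 202349/114 ≈ 1775.0)
1/(1/(p(s(5, -4), R(6)) + H)) = 1/(1/(2*(-6 + 5 - 4) + 202349/114)) = 1/(1/(2*(-5) + 202349/114)) = 1/(1/(-10 + 202349/114)) = 1/(1/(201209/114)) = 1/(114/201209) = 201209/114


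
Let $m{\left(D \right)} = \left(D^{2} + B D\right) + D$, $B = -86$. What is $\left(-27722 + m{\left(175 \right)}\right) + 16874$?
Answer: $4902$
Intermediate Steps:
$m{\left(D \right)} = D^{2} - 85 D$ ($m{\left(D \right)} = \left(D^{2} - 86 D\right) + D = D^{2} - 85 D$)
$\left(-27722 + m{\left(175 \right)}\right) + 16874 = \left(-27722 + 175 \left(-85 + 175\right)\right) + 16874 = \left(-27722 + 175 \cdot 90\right) + 16874 = \left(-27722 + 15750\right) + 16874 = -11972 + 16874 = 4902$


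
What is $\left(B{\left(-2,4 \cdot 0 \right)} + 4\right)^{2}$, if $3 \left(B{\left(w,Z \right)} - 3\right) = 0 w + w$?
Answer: $\frac{361}{9} \approx 40.111$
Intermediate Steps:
$B{\left(w,Z \right)} = 3 + \frac{w}{3}$ ($B{\left(w,Z \right)} = 3 + \frac{0 w + w}{3} = 3 + \frac{0 + w}{3} = 3 + \frac{w}{3}$)
$\left(B{\left(-2,4 \cdot 0 \right)} + 4\right)^{2} = \left(\left(3 + \frac{1}{3} \left(-2\right)\right) + 4\right)^{2} = \left(\left(3 - \frac{2}{3}\right) + 4\right)^{2} = \left(\frac{7}{3} + 4\right)^{2} = \left(\frac{19}{3}\right)^{2} = \frac{361}{9}$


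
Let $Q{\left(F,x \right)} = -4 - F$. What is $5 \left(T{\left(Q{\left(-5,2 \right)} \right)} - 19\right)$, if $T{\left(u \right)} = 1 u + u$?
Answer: $-85$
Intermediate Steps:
$T{\left(u \right)} = 2 u$ ($T{\left(u \right)} = u + u = 2 u$)
$5 \left(T{\left(Q{\left(-5,2 \right)} \right)} - 19\right) = 5 \left(2 \left(-4 - -5\right) - 19\right) = 5 \left(2 \left(-4 + 5\right) - 19\right) = 5 \left(2 \cdot 1 - 19\right) = 5 \left(2 - 19\right) = 5 \left(-17\right) = -85$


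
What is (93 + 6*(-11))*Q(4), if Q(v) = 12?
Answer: 324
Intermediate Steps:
(93 + 6*(-11))*Q(4) = (93 + 6*(-11))*12 = (93 - 66)*12 = 27*12 = 324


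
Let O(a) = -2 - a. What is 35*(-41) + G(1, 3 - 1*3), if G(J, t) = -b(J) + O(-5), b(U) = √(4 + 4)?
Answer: -1432 - 2*√2 ≈ -1434.8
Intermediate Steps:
b(U) = 2*√2 (b(U) = √8 = 2*√2)
G(J, t) = 3 - 2*√2 (G(J, t) = -2*√2 + (-2 - 1*(-5)) = -2*√2 + (-2 + 5) = -2*√2 + 3 = 3 - 2*√2)
35*(-41) + G(1, 3 - 1*3) = 35*(-41) + (3 - 2*√2) = -1435 + (3 - 2*√2) = -1432 - 2*√2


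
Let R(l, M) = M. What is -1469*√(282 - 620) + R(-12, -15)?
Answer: -15 - 19097*I*√2 ≈ -15.0 - 27007.0*I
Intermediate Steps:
-1469*√(282 - 620) + R(-12, -15) = -1469*√(282 - 620) - 15 = -19097*I*√2 - 15 = -15 - 19097*I*√2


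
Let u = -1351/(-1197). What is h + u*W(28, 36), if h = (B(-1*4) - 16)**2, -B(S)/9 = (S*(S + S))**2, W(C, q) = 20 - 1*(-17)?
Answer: 14574307045/171 ≈ 8.5230e+7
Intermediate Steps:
u = 193/171 (u = -1351*(-1/1197) = 193/171 ≈ 1.1287)
W(C, q) = 37 (W(C, q) = 20 + 17 = 37)
B(S) = -36*S**4 (B(S) = -9*S**2*(S + S)**2 = -9*4*S**4 = -36*S**4)
h = 85229824 (h = (-36*(-1*4)**4 - 16)**2 = (-36*(-4)**4 - 16)**2 = (-36*256 - 16)**2 = (-9216 - 16)**2 = (-9232)**2 = 85229824)
h + u*W(28, 36) = 85229824 + (193/171)*37 = 85229824 + 7141/171 = 14574307045/171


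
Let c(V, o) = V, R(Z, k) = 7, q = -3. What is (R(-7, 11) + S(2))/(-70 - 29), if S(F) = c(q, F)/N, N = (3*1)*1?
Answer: -2/33 ≈ -0.060606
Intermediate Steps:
N = 3 (N = 3*1 = 3)
S(F) = -1 (S(F) = -3/3 = -3*1/3 = -1)
(R(-7, 11) + S(2))/(-70 - 29) = (7 - 1)/(-70 - 29) = 6/(-99) = 6*(-1/99) = -2/33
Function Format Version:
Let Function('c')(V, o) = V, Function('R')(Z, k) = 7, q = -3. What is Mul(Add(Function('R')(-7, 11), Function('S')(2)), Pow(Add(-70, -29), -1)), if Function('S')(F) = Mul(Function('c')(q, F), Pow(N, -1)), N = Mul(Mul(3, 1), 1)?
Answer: Rational(-2, 33) ≈ -0.060606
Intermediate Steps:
N = 3 (N = Mul(3, 1) = 3)
Function('S')(F) = -1 (Function('S')(F) = Mul(-3, Pow(3, -1)) = Mul(-3, Rational(1, 3)) = -1)
Mul(Add(Function('R')(-7, 11), Function('S')(2)), Pow(Add(-70, -29), -1)) = Mul(Add(7, -1), Pow(Add(-70, -29), -1)) = Mul(6, Pow(-99, -1)) = Mul(6, Rational(-1, 99)) = Rational(-2, 33)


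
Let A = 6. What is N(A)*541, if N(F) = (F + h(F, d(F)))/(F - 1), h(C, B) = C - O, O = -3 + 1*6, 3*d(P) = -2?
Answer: 4869/5 ≈ 973.80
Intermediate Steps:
d(P) = -⅔ (d(P) = (⅓)*(-2) = -⅔)
O = 3 (O = -3 + 6 = 3)
h(C, B) = -3 + C (h(C, B) = C - 1*3 = C - 3 = -3 + C)
N(F) = (-3 + 2*F)/(-1 + F) (N(F) = (F + (-3 + F))/(F - 1) = (-3 + 2*F)/(-1 + F))
N(A)*541 = ((-3 + 2*6)/(-1 + 6))*541 = ((-3 + 12)/5)*541 = ((⅕)*9)*541 = (9/5)*541 = 4869/5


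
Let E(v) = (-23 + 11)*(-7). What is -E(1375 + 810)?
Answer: -84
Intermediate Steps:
E(v) = 84 (E(v) = -12*(-7) = 84)
-E(1375 + 810) = -1*84 = -84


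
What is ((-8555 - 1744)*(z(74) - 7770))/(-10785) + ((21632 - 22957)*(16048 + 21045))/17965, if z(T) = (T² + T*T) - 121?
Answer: 2419154134/12916835 ≈ 187.29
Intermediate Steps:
z(T) = -121 + 2*T² (z(T) = (T² + T²) - 121 = 2*T² - 121 = -121 + 2*T²)
((-8555 - 1744)*(z(74) - 7770))/(-10785) + ((21632 - 22957)*(16048 + 21045))/17965 = ((-8555 - 1744)*((-121 + 2*74²) - 7770))/(-10785) + ((21632 - 22957)*(16048 + 21045))/17965 = -10299*((-121 + 2*5476) - 7770)*(-1/10785) - 1325*37093*(1/17965) = -10299*((-121 + 10952) - 7770)*(-1/10785) - 49148225*1/17965 = -10299*(10831 - 7770)*(-1/10785) - 9829645/3593 = -10299*3061*(-1/10785) - 9829645/3593 = -31525239*(-1/10785) - 9829645/3593 = 10508413/3595 - 9829645/3593 = 2419154134/12916835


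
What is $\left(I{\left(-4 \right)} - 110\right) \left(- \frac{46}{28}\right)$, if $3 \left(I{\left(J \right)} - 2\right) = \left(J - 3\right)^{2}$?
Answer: $\frac{6325}{42} \approx 150.6$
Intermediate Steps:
$I{\left(J \right)} = 2 + \frac{\left(-3 + J\right)^{2}}{3}$ ($I{\left(J \right)} = 2 + \frac{\left(J - 3\right)^{2}}{3} = 2 + \frac{\left(-3 + J\right)^{2}}{3}$)
$\left(I{\left(-4 \right)} - 110\right) \left(- \frac{46}{28}\right) = \left(\left(2 + \frac{\left(-3 - 4\right)^{2}}{3}\right) - 110\right) \left(- \frac{46}{28}\right) = \left(\left(2 + \frac{\left(-7\right)^{2}}{3}\right) - 110\right) \left(\left(-46\right) \frac{1}{28}\right) = \left(\left(2 + \frac{1}{3} \cdot 49\right) - 110\right) \left(- \frac{23}{14}\right) = \left(\left(2 + \frac{49}{3}\right) - 110\right) \left(- \frac{23}{14}\right) = \left(\frac{55}{3} - 110\right) \left(- \frac{23}{14}\right) = \left(- \frac{275}{3}\right) \left(- \frac{23}{14}\right) = \frac{6325}{42}$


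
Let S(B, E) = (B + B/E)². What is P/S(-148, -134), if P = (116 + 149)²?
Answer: 315240025/96864964 ≈ 3.2544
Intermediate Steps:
P = 70225 (P = 265² = 70225)
P/S(-148, -134) = 70225/(((-148)²*(1 - 134)²/(-134)²)) = 70225/((21904*(1/17956)*(-133)²)) = 70225/((21904*(1/17956)*17689)) = 70225/(96864964/4489) = 70225*(4489/96864964) = 315240025/96864964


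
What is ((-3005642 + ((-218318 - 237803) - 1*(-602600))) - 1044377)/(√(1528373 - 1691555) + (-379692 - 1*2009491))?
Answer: 9326271407820/5708195570671 + 3903540*I*√163182/5708195570671 ≈ 1.6338 + 0.00027625*I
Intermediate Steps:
((-3005642 + ((-218318 - 237803) - 1*(-602600))) - 1044377)/(√(1528373 - 1691555) + (-379692 - 1*2009491)) = ((-3005642 + (-456121 + 602600)) - 1044377)/(√(-163182) + (-379692 - 2009491)) = ((-3005642 + 146479) - 1044377)/(I*√163182 - 2389183) = (-2859163 - 1044377)/(-2389183 + I*√163182) = -3903540/(-2389183 + I*√163182)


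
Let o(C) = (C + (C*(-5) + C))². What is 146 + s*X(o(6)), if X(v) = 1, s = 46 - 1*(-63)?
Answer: 255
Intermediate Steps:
o(C) = 9*C² (o(C) = (C + (-5*C + C))² = (C - 4*C)² = (-3*C)² = 9*C²)
s = 109 (s = 46 + 63 = 109)
146 + s*X(o(6)) = 146 + 109*1 = 146 + 109 = 255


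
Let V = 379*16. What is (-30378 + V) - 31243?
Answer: -55557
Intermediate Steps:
V = 6064
(-30378 + V) - 31243 = (-30378 + 6064) - 31243 = -24314 - 31243 = -55557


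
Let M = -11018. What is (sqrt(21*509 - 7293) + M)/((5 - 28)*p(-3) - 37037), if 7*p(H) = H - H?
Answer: 1574/5291 - 2*sqrt(849)/37037 ≈ 0.29591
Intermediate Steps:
p(H) = 0 (p(H) = (H - H)/7 = (1/7)*0 = 0)
(sqrt(21*509 - 7293) + M)/((5 - 28)*p(-3) - 37037) = (sqrt(21*509 - 7293) - 11018)/((5 - 28)*0 - 37037) = (sqrt(10689 - 7293) - 11018)/(-23*0 - 37037) = (sqrt(3396) - 11018)/(0 - 37037) = (2*sqrt(849) - 11018)/(-37037) = (-11018 + 2*sqrt(849))*(-1/37037) = 1574/5291 - 2*sqrt(849)/37037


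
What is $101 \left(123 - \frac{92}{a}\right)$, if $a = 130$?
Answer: $\frac{802849}{65} \approx 12352.0$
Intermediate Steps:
$101 \left(123 - \frac{92}{a}\right) = 101 \left(123 - \frac{92}{130}\right) = 101 \left(123 - \frac{46}{65}\right) = 101 \cdot \frac{7949}{65} = \frac{802849}{65}$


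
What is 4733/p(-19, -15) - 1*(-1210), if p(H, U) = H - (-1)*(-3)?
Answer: 21887/22 ≈ 994.86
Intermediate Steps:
p(H, U) = -3 + H (p(H, U) = H - 1*3 = H - 3 = -3 + H)
4733/p(-19, -15) - 1*(-1210) = 4733/(-3 - 19) - 1*(-1210) = 4733/(-22) + 1210 = 4733*(-1/22) + 1210 = -4733/22 + 1210 = 21887/22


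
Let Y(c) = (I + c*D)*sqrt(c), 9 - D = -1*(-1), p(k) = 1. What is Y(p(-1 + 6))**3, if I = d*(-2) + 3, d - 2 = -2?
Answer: 1331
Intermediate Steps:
d = 0 (d = 2 - 2 = 0)
I = 3 (I = 0*(-2) + 3 = 0 + 3 = 3)
D = 8 (D = 9 - (-1)*(-1) = 9 - 1*1 = 9 - 1 = 8)
Y(c) = sqrt(c)*(3 + 8*c) (Y(c) = (3 + c*8)*sqrt(c) = (3 + 8*c)*sqrt(c) = sqrt(c)*(3 + 8*c))
Y(p(-1 + 6))**3 = (sqrt(1)*(3 + 8*1))**3 = (1*(3 + 8))**3 = (1*11)**3 = 11**3 = 1331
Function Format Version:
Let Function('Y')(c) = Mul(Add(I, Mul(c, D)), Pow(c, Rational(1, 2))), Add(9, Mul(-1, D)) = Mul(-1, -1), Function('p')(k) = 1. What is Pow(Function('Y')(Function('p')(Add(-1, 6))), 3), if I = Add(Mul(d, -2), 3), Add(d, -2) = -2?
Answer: 1331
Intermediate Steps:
d = 0 (d = Add(2, -2) = 0)
I = 3 (I = Add(Mul(0, -2), 3) = Add(0, 3) = 3)
D = 8 (D = Add(9, Mul(-1, Mul(-1, -1))) = Add(9, Mul(-1, 1)) = Add(9, -1) = 8)
Function('Y')(c) = Mul(Pow(c, Rational(1, 2)), Add(3, Mul(8, c))) (Function('Y')(c) = Mul(Add(3, Mul(c, 8)), Pow(c, Rational(1, 2))) = Mul(Add(3, Mul(8, c)), Pow(c, Rational(1, 2))) = Mul(Pow(c, Rational(1, 2)), Add(3, Mul(8, c))))
Pow(Function('Y')(Function('p')(Add(-1, 6))), 3) = Pow(Mul(Pow(1, Rational(1, 2)), Add(3, Mul(8, 1))), 3) = Pow(Mul(1, Add(3, 8)), 3) = Pow(Mul(1, 11), 3) = Pow(11, 3) = 1331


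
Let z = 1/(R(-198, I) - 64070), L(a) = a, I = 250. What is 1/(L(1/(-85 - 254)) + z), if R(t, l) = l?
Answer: -21634980/64159 ≈ -337.21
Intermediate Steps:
z = -1/63820 (z = 1/(250 - 64070) = 1/(-63820) = -1/63820 ≈ -1.5669e-5)
1/(L(1/(-85 - 254)) + z) = 1/(1/(-85 - 254) - 1/63820) = 1/(1/(-339) - 1/63820) = 1/(-1/339 - 1/63820) = 1/(-64159/21634980) = -21634980/64159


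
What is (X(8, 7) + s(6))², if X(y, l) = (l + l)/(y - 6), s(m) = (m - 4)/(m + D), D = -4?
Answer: 64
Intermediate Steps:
s(m) = 1 (s(m) = (m - 4)/(m - 4) = (-4 + m)/(-4 + m) = 1)
X(y, l) = 2*l/(-6 + y) (X(y, l) = (2*l)/(-6 + y) = 2*l/(-6 + y))
(X(8, 7) + s(6))² = (2*7/(-6 + 8) + 1)² = (2*7/2 + 1)² = (2*7*(½) + 1)² = (7 + 1)² = 8² = 64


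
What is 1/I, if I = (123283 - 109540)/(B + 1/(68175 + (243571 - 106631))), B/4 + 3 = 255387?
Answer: 209532356641/2818895445 ≈ 74.331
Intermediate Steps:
B = 1021536 (B = -12 + 4*255387 = -12 + 1021548 = 1021536)
I = 2818895445/209532356641 (I = (123283 - 109540)/(1021536 + 1/(68175 + (243571 - 106631))) = 13743/(1021536 + 1/(68175 + 136940)) = 13743/(1021536 + 1/205115) = 13743/(209532356641/205115) = 13743*(205115/209532356641) = 2818895445/209532356641 ≈ 0.013453)
1/I = 1/(2818895445/209532356641) = 209532356641/2818895445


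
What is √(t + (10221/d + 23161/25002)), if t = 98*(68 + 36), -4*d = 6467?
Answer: √29589808580248596522/53895978 ≈ 100.93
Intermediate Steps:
d = -6467/4 (d = -¼*6467 = -6467/4 ≈ -1616.8)
t = 10192 (t = 98*104 = 10192)
√(t + (10221/d + 23161/25002)) = √(10192 + (10221/(-6467/4) + 23161/25002)) = √(10192 + (10221*(-4/6467) + 23161*(1/25002))) = √(10192 + (-40884/6467 + 23161/25002)) = √(10192 - 872399581/161687934) = √(1647051023747/161687934) = √29589808580248596522/53895978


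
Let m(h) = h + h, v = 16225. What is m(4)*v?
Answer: 129800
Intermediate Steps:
m(h) = 2*h
m(4)*v = (2*4)*16225 = 8*16225 = 129800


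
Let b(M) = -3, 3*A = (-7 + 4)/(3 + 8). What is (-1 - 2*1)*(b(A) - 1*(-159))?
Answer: -468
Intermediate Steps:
A = -1/11 (A = ((-7 + 4)/(3 + 8))/3 = (-3/11)/3 = (-3*1/11)/3 = (⅓)*(-3/11) = -1/11 ≈ -0.090909)
(-1 - 2*1)*(b(A) - 1*(-159)) = (-1 - 2*1)*(-3 - 1*(-159)) = (-1 - 2)*(-3 + 159) = -3*156 = -468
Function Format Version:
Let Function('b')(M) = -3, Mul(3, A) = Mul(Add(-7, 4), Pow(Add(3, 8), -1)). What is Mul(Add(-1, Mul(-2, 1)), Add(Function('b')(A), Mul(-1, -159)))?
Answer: -468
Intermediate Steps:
A = Rational(-1, 11) (A = Mul(Rational(1, 3), Mul(Add(-7, 4), Pow(Add(3, 8), -1))) = Mul(Rational(1, 3), Mul(-3, Pow(11, -1))) = Mul(Rational(1, 3), Mul(-3, Rational(1, 11))) = Mul(Rational(1, 3), Rational(-3, 11)) = Rational(-1, 11) ≈ -0.090909)
Mul(Add(-1, Mul(-2, 1)), Add(Function('b')(A), Mul(-1, -159))) = Mul(Add(-1, Mul(-2, 1)), Add(-3, Mul(-1, -159))) = Mul(Add(-1, -2), Add(-3, 159)) = Mul(-3, 156) = -468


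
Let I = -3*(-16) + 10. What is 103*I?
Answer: 5974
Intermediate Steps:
I = 58 (I = 48 + 10 = 58)
103*I = 103*58 = 5974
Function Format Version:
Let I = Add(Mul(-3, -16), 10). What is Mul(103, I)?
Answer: 5974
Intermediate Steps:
I = 58 (I = Add(48, 10) = 58)
Mul(103, I) = Mul(103, 58) = 5974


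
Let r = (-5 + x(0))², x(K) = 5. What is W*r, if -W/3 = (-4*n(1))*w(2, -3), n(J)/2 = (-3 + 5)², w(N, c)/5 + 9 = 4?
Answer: 0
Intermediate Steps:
w(N, c) = -25 (w(N, c) = -45 + 5*4 = -45 + 20 = -25)
r = 0 (r = (-5 + 5)² = 0² = 0)
n(J) = 8 (n(J) = 2*(-3 + 5)² = 2*2² = 2*4 = 8)
W = -2400 (W = -3*(-4*8)*(-25) = -(-96)*(-25) = -3*800 = -2400)
W*r = -2400*0 = 0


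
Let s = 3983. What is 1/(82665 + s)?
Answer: 1/86648 ≈ 1.1541e-5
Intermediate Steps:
1/(82665 + s) = 1/(82665 + 3983) = 1/86648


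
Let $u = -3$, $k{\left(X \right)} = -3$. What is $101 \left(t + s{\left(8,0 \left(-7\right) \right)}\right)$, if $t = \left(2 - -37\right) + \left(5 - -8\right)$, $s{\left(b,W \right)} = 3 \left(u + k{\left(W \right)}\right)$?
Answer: $3434$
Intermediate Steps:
$s{\left(b,W \right)} = -18$ ($s{\left(b,W \right)} = 3 \left(-3 - 3\right) = 3 \left(-6\right) = -18$)
$t = 52$ ($t = \left(2 + 37\right) + \left(5 + 8\right) = 39 + 13 = 52$)
$101 \left(t + s{\left(8,0 \left(-7\right) \right)}\right) = 101 \left(52 - 18\right) = 101 \cdot 34 = 3434$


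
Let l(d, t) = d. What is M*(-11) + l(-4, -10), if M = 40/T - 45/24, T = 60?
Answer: 223/24 ≈ 9.2917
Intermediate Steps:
M = -29/24 (M = 40/60 - 45/24 = 40*(1/60) - 45*1/24 = 2/3 - 15/8 = -29/24 ≈ -1.2083)
M*(-11) + l(-4, -10) = -29/24*(-11) - 4 = 319/24 - 4 = 223/24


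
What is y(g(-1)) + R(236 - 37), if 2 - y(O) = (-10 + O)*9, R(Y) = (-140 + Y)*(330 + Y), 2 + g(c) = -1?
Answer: 31330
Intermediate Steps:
g(c) = -3 (g(c) = -2 - 1 = -3)
y(O) = 92 - 9*O (y(O) = 2 - (-10 + O)*9 = 2 - (-90 + 9*O) = 2 + (90 - 9*O) = 92 - 9*O)
y(g(-1)) + R(236 - 37) = (92 - 9*(-3)) + (-46200 + (236 - 37)² + 190*(236 - 37)) = (92 + 27) + (-46200 + 199² + 190*199) = 119 + (-46200 + 39601 + 37810) = 119 + 31211 = 31330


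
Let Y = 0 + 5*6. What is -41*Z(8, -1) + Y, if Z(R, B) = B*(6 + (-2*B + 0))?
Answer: 358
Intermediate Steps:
Z(R, B) = B*(6 - 2*B)
Y = 30 (Y = 0 + 30 = 30)
-41*Z(8, -1) + Y = -82*(-1)*(3 - 1*(-1)) + 30 = -82*(-1)*(3 + 1) + 30 = -82*(-1)*4 + 30 = -41*(-8) + 30 = 328 + 30 = 358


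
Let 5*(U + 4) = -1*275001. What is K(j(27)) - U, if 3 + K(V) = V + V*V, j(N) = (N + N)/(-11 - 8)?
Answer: 99286616/1805 ≈ 55006.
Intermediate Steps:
j(N) = -2*N/19 (j(N) = (2*N)/(-19) = (2*N)*(-1/19) = -2*N/19)
K(V) = -3 + V + V² (K(V) = -3 + (V + V*V) = -3 + (V + V²) = -3 + V + V²)
U = -275021/5 (U = -4 + (-1*275001)/5 = -4 + (⅕)*(-275001) = -4 - 275001/5 = -275021/5 ≈ -55004.)
K(j(27)) - U = (-3 - 2/19*27 + (-2/19*27)²) - 1*(-275021/5) = (-3 - 54/19 + (-54/19)²) + 275021/5 = (-3 - 54/19 + 2916/361) + 275021/5 = 807/361 + 275021/5 = 99286616/1805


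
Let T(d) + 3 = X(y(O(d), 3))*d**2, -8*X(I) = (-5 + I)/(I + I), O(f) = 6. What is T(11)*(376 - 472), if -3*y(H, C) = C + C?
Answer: 2829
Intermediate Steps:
y(H, C) = -2*C/3 (y(H, C) = -(C + C)/3 = -2*C/3)
X(I) = -(-5 + I)/(16*I) (X(I) = -(-5 + I)/(8*(I + I)) = -(-5 + I)/(8*(2*I)) = -(-5 + I)*1/(2*I)/8 = -(-5 + I)/(16*I))
T(d) = -3 - 7*d**2/32 (T(d) = -3 + ((5 - (-2)*3/3)/(16*((-2/3*3))))*d**2 = -3 + ((1/16)*(5 - 1*(-2))/(-2))*d**2 = -3 + ((1/16)*(-1/2)*(5 + 2))*d**2 = -3 + ((1/16)*(-1/2)*7)*d**2 = -3 - 7*d**2/32)
T(11)*(376 - 472) = (-3 - 7/32*11**2)*(376 - 472) = (-3 - 7/32*121)*(-96) = (-3 - 847/32)*(-96) = -943/32*(-96) = 2829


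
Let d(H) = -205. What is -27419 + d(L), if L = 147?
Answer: -27624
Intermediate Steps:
-27419 + d(L) = -27419 - 205 = -27624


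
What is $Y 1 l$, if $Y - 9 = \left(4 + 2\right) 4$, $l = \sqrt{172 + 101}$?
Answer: $33 \sqrt{273} \approx 545.25$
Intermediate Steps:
$l = \sqrt{273} \approx 16.523$
$Y = 33$ ($Y = 9 + \left(4 + 2\right) 4 = 9 + 6 \cdot 4 = 9 + 24 = 33$)
$Y 1 l = 33 \cdot 1 \sqrt{273} = 33 \sqrt{273}$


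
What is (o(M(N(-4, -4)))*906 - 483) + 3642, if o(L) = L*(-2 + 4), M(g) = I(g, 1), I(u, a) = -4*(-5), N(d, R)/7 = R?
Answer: 39399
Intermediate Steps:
N(d, R) = 7*R
I(u, a) = 20
M(g) = 20
o(L) = 2*L (o(L) = L*2 = 2*L)
(o(M(N(-4, -4)))*906 - 483) + 3642 = ((2*20)*906 - 483) + 3642 = (40*906 - 483) + 3642 = (36240 - 483) + 3642 = 35757 + 3642 = 39399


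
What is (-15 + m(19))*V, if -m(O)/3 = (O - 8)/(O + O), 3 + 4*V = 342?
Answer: -204417/152 ≈ -1344.8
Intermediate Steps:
V = 339/4 (V = -3/4 + (1/4)*342 = -3/4 + 171/2 = 339/4 ≈ 84.750)
m(O) = -3*(-8 + O)/(2*O) (m(O) = -3*(O - 8)/(O + O) = -3*(-8 + O)/(2*O))
(-15 + m(19))*V = (-15 + (-3/2 + 12/19))*(339/4) = (-15 - 33/38)*(339/4) = -603/38*339/4 = -204417/152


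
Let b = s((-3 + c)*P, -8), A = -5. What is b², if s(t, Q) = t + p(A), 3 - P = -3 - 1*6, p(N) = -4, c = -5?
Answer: 10000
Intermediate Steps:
P = 12 (P = 3 - (-3 - 1*6) = 3 - (-3 - 6) = 3 - 1*(-9) = 3 + 9 = 12)
s(t, Q) = -4 + t (s(t, Q) = t - 4 = -4 + t)
b = -100 (b = -4 + (-3 - 5)*12 = -4 - 8*12 = -4 - 96 = -100)
b² = (-100)² = 10000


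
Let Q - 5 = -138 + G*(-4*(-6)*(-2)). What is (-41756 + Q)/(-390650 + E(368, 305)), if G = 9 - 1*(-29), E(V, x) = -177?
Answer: 43713/390827 ≈ 0.11185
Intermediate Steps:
G = 38 (G = 9 + 29 = 38)
Q = -1957 (Q = 5 + (-138 + 38*(-4*(-6)*(-2))) = 5 + (-138 + 38*(24*(-2))) = 5 + (-138 + 38*(-48)) = 5 + (-138 - 1824) = 5 - 1962 = -1957)
(-41756 + Q)/(-390650 + E(368, 305)) = (-41756 - 1957)/(-390650 - 177) = -43713/(-390827) = -43713*(-1/390827) = 43713/390827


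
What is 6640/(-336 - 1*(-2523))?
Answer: 6640/2187 ≈ 3.0361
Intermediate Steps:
6640/(-336 - 1*(-2523)) = 6640/(-336 + 2523) = 6640/2187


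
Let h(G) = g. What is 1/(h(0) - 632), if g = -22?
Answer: -1/654 ≈ -0.0015291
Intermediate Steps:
h(G) = -22
1/(h(0) - 632) = 1/(-22 - 632) = 1/(-654) = -1/654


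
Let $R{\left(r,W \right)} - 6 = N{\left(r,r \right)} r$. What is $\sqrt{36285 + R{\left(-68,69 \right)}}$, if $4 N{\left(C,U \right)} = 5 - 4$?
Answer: $\sqrt{36274} \approx 190.46$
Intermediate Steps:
$N{\left(C,U \right)} = \frac{1}{4}$ ($N{\left(C,U \right)} = \frac{5 - 4}{4} = \frac{1}{4} \cdot 1 = \frac{1}{4}$)
$R{\left(r,W \right)} = 6 + \frac{r}{4}$
$\sqrt{36285 + R{\left(-68,69 \right)}} = \sqrt{36285 + \left(6 + \frac{1}{4} \left(-68\right)\right)} = \sqrt{36285 + \left(6 - 17\right)} = \sqrt{36285 - 11} = \sqrt{36274}$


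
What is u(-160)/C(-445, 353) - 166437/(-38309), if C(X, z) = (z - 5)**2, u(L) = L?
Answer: 43426847/9998649 ≈ 4.3433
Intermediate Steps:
C(X, z) = (-5 + z)**2
u(-160)/C(-445, 353) - 166437/(-38309) = -160/(-5 + 353)**2 - 166437/(-38309) = -160/(348**2) - 166437*(-1/38309) = -160/121104 + 166437/38309 = -160*1/121104 + 166437/38309 = -10/7569 + 166437/38309 = 43426847/9998649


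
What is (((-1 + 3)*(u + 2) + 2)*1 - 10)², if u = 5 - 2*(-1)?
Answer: 100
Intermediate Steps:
u = 7 (u = 5 + 2 = 7)
(((-1 + 3)*(u + 2) + 2)*1 - 10)² = (((-1 + 3)*(7 + 2) + 2)*1 - 10)² = ((2*9 + 2)*1 - 10)² = ((18 + 2)*1 - 10)² = (20*1 - 10)² = (20 - 10)² = 10² = 100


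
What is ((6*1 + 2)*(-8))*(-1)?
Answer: 64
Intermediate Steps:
((6*1 + 2)*(-8))*(-1) = ((6 + 2)*(-8))*(-1) = (8*(-8))*(-1) = -64*(-1) = 64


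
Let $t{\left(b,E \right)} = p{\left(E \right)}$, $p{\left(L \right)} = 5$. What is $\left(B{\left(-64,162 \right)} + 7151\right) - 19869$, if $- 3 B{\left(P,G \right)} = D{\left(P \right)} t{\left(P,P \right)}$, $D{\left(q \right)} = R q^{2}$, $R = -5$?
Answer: $\frac{64246}{3} \approx 21415.0$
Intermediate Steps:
$t{\left(b,E \right)} = 5$
$D{\left(q \right)} = - 5 q^{2}$
$B{\left(P,G \right)} = \frac{25 P^{2}}{3}$ ($B{\left(P,G \right)} = - \frac{- 5 P^{2} \cdot 5}{3} = - \frac{\left(-25\right) P^{2}}{3} = \frac{25 P^{2}}{3}$)
$\left(B{\left(-64,162 \right)} + 7151\right) - 19869 = \left(\frac{25 \left(-64\right)^{2}}{3} + 7151\right) - 19869 = \left(\frac{25}{3} \cdot 4096 + 7151\right) - 19869 = \left(\frac{102400}{3} + 7151\right) - 19869 = \frac{123853}{3} - 19869 = \frac{64246}{3}$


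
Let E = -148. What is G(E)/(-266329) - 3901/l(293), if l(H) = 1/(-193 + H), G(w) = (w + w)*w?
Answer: -103894986708/266329 ≈ -3.9010e+5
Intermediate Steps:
G(w) = 2*w² (G(w) = (2*w)*w = 2*w²)
G(E)/(-266329) - 3901/l(293) = (2*(-148)²)/(-266329) - 3901/(1/(-193 + 293)) = (2*21904)*(-1/266329) - 3901/(1/100) = 43808*(-1/266329) - 3901/1/100 = -43808/266329 - 3901*100 = -43808/266329 - 390100 = -103894986708/266329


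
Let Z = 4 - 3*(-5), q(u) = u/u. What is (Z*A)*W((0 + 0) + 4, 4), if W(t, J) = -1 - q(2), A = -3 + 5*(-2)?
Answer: 494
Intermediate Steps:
q(u) = 1
A = -13 (A = -3 - 10 = -13)
Z = 19 (Z = 4 + 15 = 19)
W(t, J) = -2 (W(t, J) = -1 - 1*1 = -1 - 1 = -2)
(Z*A)*W((0 + 0) + 4, 4) = (19*(-13))*(-2) = -247*(-2) = 494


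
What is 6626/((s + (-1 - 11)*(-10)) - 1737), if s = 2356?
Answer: 6626/739 ≈ 8.9662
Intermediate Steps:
6626/((s + (-1 - 11)*(-10)) - 1737) = 6626/((2356 + (-1 - 11)*(-10)) - 1737) = 6626/((2356 - 12*(-10)) - 1737) = 6626/((2356 + 120) - 1737) = 6626/(2476 - 1737) = 6626/739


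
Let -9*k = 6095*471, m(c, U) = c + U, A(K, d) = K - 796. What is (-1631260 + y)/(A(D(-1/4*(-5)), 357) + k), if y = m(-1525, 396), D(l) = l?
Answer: 19588668/3837197 ≈ 5.1049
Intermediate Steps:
A(K, d) = -796 + K
m(c, U) = U + c
k = -956915/3 (k = -6095*471/9 = -⅑*2870745 = -956915/3 ≈ -3.1897e+5)
y = -1129 (y = 396 - 1525 = -1129)
(-1631260 + y)/(A(D(-1/4*(-5)), 357) + k) = (-1631260 - 1129)/((-796 - 1/4*(-5)) - 956915/3) = -1632389/((-796 - 1*¼*(-5)) - 956915/3) = -1632389/((-796 - ¼*(-5)) - 956915/3) = -1632389/((-796 + 5/4) - 956915/3) = -1632389/(-3179/4 - 956915/3) = -1632389/(-3837197/12) = -1632389*(-12/3837197) = 19588668/3837197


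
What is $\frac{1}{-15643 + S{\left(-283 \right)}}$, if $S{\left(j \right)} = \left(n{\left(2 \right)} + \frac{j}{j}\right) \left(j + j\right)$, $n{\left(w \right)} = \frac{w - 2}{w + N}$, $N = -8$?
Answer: $- \frac{1}{16209} \approx -6.1694 \cdot 10^{-5}$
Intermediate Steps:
$n{\left(w \right)} = \frac{-2 + w}{-8 + w}$ ($n{\left(w \right)} = \frac{w - 2}{w - 8} = \frac{-2 + w}{-8 + w}$)
$S{\left(j \right)} = 2 j$ ($S{\left(j \right)} = \left(\frac{-2 + 2}{-8 + 2} + \frac{j}{j}\right) \left(j + j\right) = \left(\frac{1}{-6} \cdot 0 + 1\right) 2 j = \left(\left(- \frac{1}{6}\right) 0 + 1\right) 2 j = \left(0 + 1\right) 2 j = 1 \cdot 2 j = 2 j$)
$\frac{1}{-15643 + S{\left(-283 \right)}} = \frac{1}{-15643 + 2 \left(-283\right)} = \frac{1}{-15643 - 566} = \frac{1}{-16209} = - \frac{1}{16209}$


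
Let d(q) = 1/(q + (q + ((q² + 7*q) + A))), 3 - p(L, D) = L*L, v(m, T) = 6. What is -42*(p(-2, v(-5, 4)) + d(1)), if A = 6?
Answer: 315/8 ≈ 39.375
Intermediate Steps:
p(L, D) = 3 - L² (p(L, D) = 3 - L*L = 3 - L²)
d(q) = 1/(6 + q² + 9*q) (d(q) = 1/(q + (q + ((q² + 7*q) + 6))) = 1/(q + (q + (6 + q² + 7*q))) = 1/(q + (6 + q² + 8*q)) = 1/(6 + q² + 9*q))
-42*(p(-2, v(-5, 4)) + d(1)) = -42*((3 - 1*(-2)²) + 1/(6 + 1² + 9*1)) = -42*((3 - 1*4) + 1/(6 + 1 + 9)) = -42*((3 - 4) + 1/16) = -42*(-1 + 1/16) = -42*(-15/16) = 315/8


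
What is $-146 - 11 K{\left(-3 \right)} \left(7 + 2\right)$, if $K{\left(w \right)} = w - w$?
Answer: $-146$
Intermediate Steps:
$K{\left(w \right)} = 0$
$-146 - 11 K{\left(-3 \right)} \left(7 + 2\right) = -146 - 11 \cdot 0 \left(7 + 2\right) = -146 - 11 \cdot 0 \cdot 9 = -146 - 0 = -146 + 0 = -146$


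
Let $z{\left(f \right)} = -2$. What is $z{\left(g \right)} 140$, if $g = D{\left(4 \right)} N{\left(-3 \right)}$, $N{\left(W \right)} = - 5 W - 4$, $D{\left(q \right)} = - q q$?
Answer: $-280$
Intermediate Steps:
$D{\left(q \right)} = - q^{2}$
$N{\left(W \right)} = -4 - 5 W$
$g = -176$ ($g = - 4^{2} \left(-4 - -15\right) = \left(-1\right) 16 \left(-4 + 15\right) = \left(-16\right) 11 = -176$)
$z{\left(g \right)} 140 = \left(-2\right) 140 = -280$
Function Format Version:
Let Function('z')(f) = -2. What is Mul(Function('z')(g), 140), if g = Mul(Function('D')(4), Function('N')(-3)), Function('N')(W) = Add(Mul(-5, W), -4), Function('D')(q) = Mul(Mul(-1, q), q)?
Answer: -280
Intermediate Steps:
Function('D')(q) = Mul(-1, Pow(q, 2))
Function('N')(W) = Add(-4, Mul(-5, W))
g = -176 (g = Mul(Mul(-1, Pow(4, 2)), Add(-4, Mul(-5, -3))) = Mul(Mul(-1, 16), Add(-4, 15)) = Mul(-16, 11) = -176)
Mul(Function('z')(g), 140) = Mul(-2, 140) = -280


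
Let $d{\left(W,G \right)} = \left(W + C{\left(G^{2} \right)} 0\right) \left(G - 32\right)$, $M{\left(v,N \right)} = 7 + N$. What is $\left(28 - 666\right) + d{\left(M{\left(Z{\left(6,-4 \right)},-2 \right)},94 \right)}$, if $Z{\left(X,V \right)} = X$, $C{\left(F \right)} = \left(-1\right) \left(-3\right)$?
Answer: $-328$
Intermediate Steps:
$C{\left(F \right)} = 3$
$d{\left(W,G \right)} = W \left(-32 + G\right)$ ($d{\left(W,G \right)} = \left(W + 3 \cdot 0\right) \left(G - 32\right) = \left(W + 0\right) \left(-32 + G\right) = W \left(-32 + G\right)$)
$\left(28 - 666\right) + d{\left(M{\left(Z{\left(6,-4 \right)},-2 \right)},94 \right)} = \left(28 - 666\right) + \left(7 - 2\right) \left(-32 + 94\right) = \left(28 - 666\right) + 5 \cdot 62 = -638 + 310 = -328$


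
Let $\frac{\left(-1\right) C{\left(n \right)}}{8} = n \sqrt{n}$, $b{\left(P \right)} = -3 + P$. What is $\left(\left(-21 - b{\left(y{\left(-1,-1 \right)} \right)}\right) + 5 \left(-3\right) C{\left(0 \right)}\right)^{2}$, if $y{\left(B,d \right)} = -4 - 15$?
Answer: $1$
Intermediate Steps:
$y{\left(B,d \right)} = -19$ ($y{\left(B,d \right)} = -4 - 15 = -19$)
$C{\left(n \right)} = - 8 n^{\frac{3}{2}}$ ($C{\left(n \right)} = - 8 n \sqrt{n} = - 8 n^{\frac{3}{2}}$)
$\left(\left(-21 - b{\left(y{\left(-1,-1 \right)} \right)}\right) + 5 \left(-3\right) C{\left(0 \right)}\right)^{2} = \left(\left(-21 - \left(-3 - 19\right)\right) + 5 \left(-3\right) \left(- 8 \cdot 0^{\frac{3}{2}}\right)\right)^{2} = \left(\left(-21 - -22\right) - 15 \left(\left(-8\right) 0\right)\right)^{2} = \left(\left(-21 + 22\right) - 0\right)^{2} = \left(1 + 0\right)^{2} = 1^{2} = 1$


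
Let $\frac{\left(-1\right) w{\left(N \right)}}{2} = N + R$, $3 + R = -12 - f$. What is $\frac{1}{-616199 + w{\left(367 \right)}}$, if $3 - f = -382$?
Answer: $- \frac{1}{616133} \approx -1.623 \cdot 10^{-6}$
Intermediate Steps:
$f = 385$ ($f = 3 - -382 = 3 + 382 = 385$)
$R = -400$ ($R = -3 - 397 = -400$)
$w{\left(N \right)} = 800 - 2 N$ ($w{\left(N \right)} = - 2 \left(N - 400\right) = - 2 \left(-400 + N\right) = 800 - 2 N$)
$\frac{1}{-616199 + w{\left(367 \right)}} = \frac{1}{-616199 + \left(800 - 734\right)} = \frac{1}{-616199 + 66} = \frac{1}{-616133} = - \frac{1}{616133}$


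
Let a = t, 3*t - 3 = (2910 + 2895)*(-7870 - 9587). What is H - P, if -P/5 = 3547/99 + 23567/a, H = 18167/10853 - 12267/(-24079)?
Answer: 14405559316619316049/79447699748815002 ≈ 181.32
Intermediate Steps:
t = -33779294 (t = 1 + ((2910 + 2895)*(-7870 - 9587))/3 = 1 + (5805*(-17457))/3 = 1 + (1/3)*(-101337885) = 1 - 33779295 = -33779294)
a = -33779294
H = 570576944/261329387 (H = 18167*(1/10853) - 12267*(-1/24079) = 18167/10853 + 12267/24079 = 570576944/261329387 ≈ 2.1834)
P = -599064113425/3344150106 (P = -5*(3547/99 + 23567/(-33779294)) = -5*(3547*(1/99) + 23567*(-1/33779294)) = -5*(3547/99 - 23567/33779294) = -5*119812822685/3344150106 = -599064113425/3344150106 ≈ -179.14)
H - P = 570576944/261329387 - 1*(-599064113425/3344150106) = 570576944/261329387 + 599064113425/3344150106 = 14405559316619316049/79447699748815002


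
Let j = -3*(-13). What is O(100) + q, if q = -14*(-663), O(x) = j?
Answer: 9321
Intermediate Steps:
j = 39
O(x) = 39
q = 9282
O(100) + q = 39 + 9282 = 9321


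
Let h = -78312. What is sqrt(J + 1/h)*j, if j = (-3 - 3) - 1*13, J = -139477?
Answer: -95*I*sqrt(8553802698714)/39156 ≈ -7095.9*I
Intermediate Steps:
j = -19 (j = -6 - 13 = -19)
sqrt(J + 1/h)*j = sqrt(-139477 + 1/(-78312))*(-19) = sqrt(-139477 - 1/78312)*(-19) = sqrt(-10922722825/78312)*(-19) = (5*I*sqrt(8553802698714)/39156)*(-19) = -95*I*sqrt(8553802698714)/39156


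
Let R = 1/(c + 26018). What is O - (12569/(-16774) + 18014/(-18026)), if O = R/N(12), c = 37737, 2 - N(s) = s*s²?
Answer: 7272833236761722/4159116255117515 ≈ 1.7486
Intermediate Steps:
N(s) = 2 - s³ (N(s) = 2 - s*s² = 2 - s³)
R = 1/63755 (R = 1/(37737 + 26018) = 1/63755 ≈ 1.5685e-5)
O = -1/110041130 (O = 1/(63755*(2 - 1*12³)) = 1/(63755*(2 - 1*1728)) = 1/(63755*(2 - 1728)) = (1/63755)/(-1726) = (1/63755)*(-1/1726) = -1/110041130 ≈ -9.0875e-9)
O - (12569/(-16774) + 18014/(-18026)) = -1/110041130 - (12569/(-16774) + 18014/(-18026)) = -1/110041130 - (12569*(-1/16774) + 18014*(-1/18026)) = -1/110041130 - (-12569/16774 - 9007/9013) = -1/110041130 - 1*(-264367815/151184062) = -1/110041130 + 264367815/151184062 = 7272833236761722/4159116255117515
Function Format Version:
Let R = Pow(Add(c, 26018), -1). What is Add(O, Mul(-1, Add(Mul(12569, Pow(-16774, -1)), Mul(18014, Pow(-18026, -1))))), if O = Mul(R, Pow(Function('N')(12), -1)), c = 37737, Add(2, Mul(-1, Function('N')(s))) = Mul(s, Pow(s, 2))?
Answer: Rational(7272833236761722, 4159116255117515) ≈ 1.7486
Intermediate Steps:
Function('N')(s) = Add(2, Mul(-1, Pow(s, 3))) (Function('N')(s) = Add(2, Mul(-1, Mul(s, Pow(s, 2)))) = Add(2, Mul(-1, Pow(s, 3))))
R = Rational(1, 63755) (R = Pow(Add(37737, 26018), -1) = Pow(63755, -1) = Rational(1, 63755) ≈ 1.5685e-5)
O = Rational(-1, 110041130) (O = Mul(Rational(1, 63755), Pow(Add(2, Mul(-1, Pow(12, 3))), -1)) = Mul(Rational(1, 63755), Pow(Add(2, Mul(-1, 1728)), -1)) = Mul(Rational(1, 63755), Pow(Add(2, -1728), -1)) = Mul(Rational(1, 63755), Pow(-1726, -1)) = Mul(Rational(1, 63755), Rational(-1, 1726)) = Rational(-1, 110041130) ≈ -9.0875e-9)
Add(O, Mul(-1, Add(Mul(12569, Pow(-16774, -1)), Mul(18014, Pow(-18026, -1))))) = Add(Rational(-1, 110041130), Mul(-1, Add(Mul(12569, Pow(-16774, -1)), Mul(18014, Pow(-18026, -1))))) = Add(Rational(-1, 110041130), Mul(-1, Add(Mul(12569, Rational(-1, 16774)), Mul(18014, Rational(-1, 18026))))) = Add(Rational(-1, 110041130), Mul(-1, Add(Rational(-12569, 16774), Rational(-9007, 9013)))) = Add(Rational(-1, 110041130), Mul(-1, Rational(-264367815, 151184062))) = Add(Rational(-1, 110041130), Rational(264367815, 151184062)) = Rational(7272833236761722, 4159116255117515)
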